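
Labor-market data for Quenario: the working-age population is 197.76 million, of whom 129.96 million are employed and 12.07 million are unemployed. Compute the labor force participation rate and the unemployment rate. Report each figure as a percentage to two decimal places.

Labor force = employed + unemployed = 129.96 + 12.07 = 142.03 million.
Unemployment rate = 12.07 / 142.03 = 8.50%.
Labor force participation rate = 142.03 / 197.76 = 71.82%.

Labor force participation rate ≈ 71.82%; unemployment rate ≈ 8.50%.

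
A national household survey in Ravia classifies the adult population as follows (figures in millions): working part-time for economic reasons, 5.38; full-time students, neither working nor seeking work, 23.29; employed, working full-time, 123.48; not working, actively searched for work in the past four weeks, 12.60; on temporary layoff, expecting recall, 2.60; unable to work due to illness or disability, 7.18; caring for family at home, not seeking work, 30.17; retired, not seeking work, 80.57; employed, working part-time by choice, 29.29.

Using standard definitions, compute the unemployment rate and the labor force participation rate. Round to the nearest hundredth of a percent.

Employed = 5.38 + 123.48 + 29.29 = 158.15 million (anyone who worked, including part-time for economic reasons, counts as employed).
Unemployed = 12.60 + 2.60 = 15.20 million (jobless and actively searching, or on temporary layoff).
Labor force = 158.15 + 15.20 = 173.35 million.
Not in labor force = 23.29 + 7.18 + 30.17 + 80.57 = 141.21 million (those not working and not actively searching are outside the labor force).
Civilian working-age population = 173.35 + 141.21 = 314.56 million.
Unemployment rate = 15.20 / 173.35 = 8.77%.
Labor force participation rate = 173.35 / 314.56 = 55.11%.

Unemployment rate ≈ 8.77%; labor force participation rate ≈ 55.11%.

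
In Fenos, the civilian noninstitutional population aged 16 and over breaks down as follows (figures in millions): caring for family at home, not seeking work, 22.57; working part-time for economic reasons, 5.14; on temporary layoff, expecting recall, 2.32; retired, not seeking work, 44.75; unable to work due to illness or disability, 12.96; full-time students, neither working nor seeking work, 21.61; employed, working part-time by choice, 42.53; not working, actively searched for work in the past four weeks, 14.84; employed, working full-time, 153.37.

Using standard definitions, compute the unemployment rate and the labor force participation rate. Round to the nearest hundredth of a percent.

Employed = 5.14 + 42.53 + 153.37 = 201.04 million (anyone who worked, including part-time for economic reasons, counts as employed).
Unemployed = 2.32 + 14.84 = 17.16 million (jobless and actively searching, or on temporary layoff).
Labor force = 201.04 + 17.16 = 218.20 million.
Not in labor force = 22.57 + 44.75 + 12.96 + 21.61 = 101.89 million (those not working and not actively searching are outside the labor force).
Civilian working-age population = 218.20 + 101.89 = 320.09 million.
Unemployment rate = 17.16 / 218.20 = 7.86%.
Labor force participation rate = 218.20 / 320.09 = 68.17%.

Unemployment rate ≈ 7.86%; labor force participation rate ≈ 68.17%.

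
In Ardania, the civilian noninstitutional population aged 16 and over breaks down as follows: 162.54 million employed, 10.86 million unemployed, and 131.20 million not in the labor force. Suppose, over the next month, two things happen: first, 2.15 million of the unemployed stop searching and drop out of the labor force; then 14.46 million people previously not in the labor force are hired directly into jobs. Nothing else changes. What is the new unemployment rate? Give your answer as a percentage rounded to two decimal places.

New unemployment rate ≈ 4.69%.

Initially, labor force = 162.54 + 10.86 = 173.40 million, so u = 10.86/173.40 = 6.26%.
After the first change, unemployed and labor force both fall by 2.15 → E = 162.54, U = 8.71, labor force = 171.25 million.
After the second change, employed and labor force both rise by 14.46; unemployed unchanged → E = 177.00, U = 8.71, labor force = 185.71 million.
New unemployment rate = 8.71 / 185.71 = 4.69%.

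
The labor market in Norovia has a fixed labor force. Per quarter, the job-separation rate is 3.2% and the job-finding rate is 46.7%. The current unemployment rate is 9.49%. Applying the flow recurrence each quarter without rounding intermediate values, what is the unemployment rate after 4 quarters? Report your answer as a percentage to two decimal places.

With a fixed labor force, u_{t+1} = u_t + s·(1−u_t) − f·u_t = u_t·(1−s−f) + s.
Here 1−s−f = 0.501 and s = 0.032.
u_1 = 0.094900 × 0.501 + 0.032 = 0.079545.
u_2 = 0.079545 × 0.501 + 0.032 = 0.071852.
u_3 = 0.071852 × 0.501 + 0.032 = 0.067998.
u_4 = 0.067998 × 0.501 + 0.032 = 0.066067.

Unemployment rate after four quarters ≈ 6.61%.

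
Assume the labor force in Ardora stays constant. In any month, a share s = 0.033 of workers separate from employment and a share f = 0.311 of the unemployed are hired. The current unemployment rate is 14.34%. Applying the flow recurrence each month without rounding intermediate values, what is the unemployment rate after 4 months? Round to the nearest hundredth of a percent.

With a fixed labor force, u_{t+1} = u_t + s·(1−u_t) − f·u_t = u_t·(1−s−f) + s.
Here 1−s−f = 0.656 and s = 0.033.
u_1 = 0.143400 × 0.656 + 0.033 = 0.127070.
u_2 = 0.127070 × 0.656 + 0.033 = 0.116358.
u_3 = 0.116358 × 0.656 + 0.033 = 0.109331.
u_4 = 0.109331 × 0.656 + 0.033 = 0.104721.

Unemployment rate after four months ≈ 10.47%.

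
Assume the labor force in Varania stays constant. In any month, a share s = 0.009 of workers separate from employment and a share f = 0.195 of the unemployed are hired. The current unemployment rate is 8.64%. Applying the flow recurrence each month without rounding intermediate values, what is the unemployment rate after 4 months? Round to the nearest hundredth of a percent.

Unemployment rate after four months ≈ 6.11%.

With a fixed labor force, u_{t+1} = u_t + s·(1−u_t) − f·u_t = u_t·(1−s−f) + s.
Here 1−s−f = 0.796 and s = 0.009.
u_1 = 0.086400 × 0.796 + 0.009 = 0.077774.
u_2 = 0.077774 × 0.796 + 0.009 = 0.070908.
u_3 = 0.070908 × 0.796 + 0.009 = 0.065443.
u_4 = 0.065443 × 0.796 + 0.009 = 0.061093.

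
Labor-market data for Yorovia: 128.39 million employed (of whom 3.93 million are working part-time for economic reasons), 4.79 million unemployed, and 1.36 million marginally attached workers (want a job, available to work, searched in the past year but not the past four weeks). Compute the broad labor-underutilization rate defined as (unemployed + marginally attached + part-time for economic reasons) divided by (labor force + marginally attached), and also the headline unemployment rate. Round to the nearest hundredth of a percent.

Labor force = 128.39 + 4.79 = 133.18 million.
Numerator = 4.79 + 1.36 + 3.93 = 10.08 million.
Denominator = 133.18 + 1.36 = 134.54 million.
Broad rate = 10.08 / 134.54 = 7.49%.
Headline unemployment rate = 4.79 / 133.18 = 3.60%.

Broad underutilization rate ≈ 7.49%; headline unemployment rate ≈ 3.60%.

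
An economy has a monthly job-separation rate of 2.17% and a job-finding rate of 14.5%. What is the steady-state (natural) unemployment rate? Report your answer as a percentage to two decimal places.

At steady state the flows balance: s·E = f·U, so U/(E+U) = s/(s+f).
u* = 2.17 / (2.17 + 14.5) = 2.17 / 16.67 = 13.02%.

Steady-state unemployment rate ≈ 13.02%.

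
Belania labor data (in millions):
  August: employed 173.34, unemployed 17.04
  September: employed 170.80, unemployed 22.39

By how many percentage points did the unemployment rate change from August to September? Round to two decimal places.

The unemployment rate changed by +2.64 percentage points.

August: labor force = 173.34 + 17.04 = 190.38; u = 17.04/190.38 = 8.95%.
September: labor force = 170.80 + 22.39 = 193.19; u = 22.39/193.19 = 11.59%.
Change = 11.59% − 8.95% = +2.64 pp.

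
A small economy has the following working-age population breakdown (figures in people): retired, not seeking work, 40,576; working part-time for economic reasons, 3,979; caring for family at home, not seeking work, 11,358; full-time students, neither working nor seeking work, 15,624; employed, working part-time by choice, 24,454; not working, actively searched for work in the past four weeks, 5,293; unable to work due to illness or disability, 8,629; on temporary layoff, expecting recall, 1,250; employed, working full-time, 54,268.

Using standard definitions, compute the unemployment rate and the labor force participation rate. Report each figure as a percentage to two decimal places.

Employed = 3,979 + 24,454 + 54,268 = 82,701 (anyone who worked, including part-time for economic reasons, counts as employed).
Unemployed = 5,293 + 1,250 = 6,543 (jobless and actively searching, or on temporary layoff).
Labor force = 82,701 + 6,543 = 89,244.
Not in labor force = 40,576 + 11,358 + 15,624 + 8,629 = 76,187 (those not working and not actively searching are outside the labor force).
Civilian working-age population = 89,244 + 76,187 = 165,431.
Unemployment rate = 6,543 / 89,244 = 7.33%.
Labor force participation rate = 89,244 / 165,431 = 53.95%.

Unemployment rate ≈ 7.33%; labor force participation rate ≈ 53.95%.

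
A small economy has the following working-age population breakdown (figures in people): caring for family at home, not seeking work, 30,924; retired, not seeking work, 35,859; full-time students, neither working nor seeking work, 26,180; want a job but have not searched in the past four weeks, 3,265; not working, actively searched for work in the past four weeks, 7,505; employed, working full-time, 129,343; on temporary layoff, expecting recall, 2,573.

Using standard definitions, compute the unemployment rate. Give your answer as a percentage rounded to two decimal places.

Unemployment rate ≈ 7.23%.

Employed = 129,343.
Unemployed = 7,505 + 2,573 = 10,078 (jobless and actively searching, or on temporary layoff).
Labor force = 129,343 + 10,078 = 139,421.
Unemployment rate = 10,078 / 139,421 = 7.23%.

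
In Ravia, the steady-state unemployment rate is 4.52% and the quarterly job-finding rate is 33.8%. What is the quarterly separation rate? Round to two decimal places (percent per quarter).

From u* = s/(s+f): s = u·f/(1−u).
s = 0.0452 × 33.8 / (1 − 0.0452) = 1.5278 / 0.9548 ≈ 1.60% per quarter.

Separation rate ≈ 1.60% per quarter.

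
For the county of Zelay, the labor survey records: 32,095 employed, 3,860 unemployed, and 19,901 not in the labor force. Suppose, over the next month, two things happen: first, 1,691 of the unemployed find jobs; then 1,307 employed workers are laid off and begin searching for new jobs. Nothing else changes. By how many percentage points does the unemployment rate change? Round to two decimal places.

The unemployment rate changes by −1.07 percentage points.

Initially, labor force = 32,095 + 3,860 = 35,955, so u = 3,860/35,955 = 10.74%.
After the first change, unemployed falls and employed rises by 1,691; labor force unchanged → E = 33,786, U = 2,169, labor force = 35,955.
After the second change, employed falls and unemployed rises by 1,307; labor force unchanged → E = 32,479, U = 3,476, labor force = 35,955.
New unemployment rate = 3,476 / 35,955 = 9.67%.
Change = 9.67% − 10.74% = −1.07 percentage points.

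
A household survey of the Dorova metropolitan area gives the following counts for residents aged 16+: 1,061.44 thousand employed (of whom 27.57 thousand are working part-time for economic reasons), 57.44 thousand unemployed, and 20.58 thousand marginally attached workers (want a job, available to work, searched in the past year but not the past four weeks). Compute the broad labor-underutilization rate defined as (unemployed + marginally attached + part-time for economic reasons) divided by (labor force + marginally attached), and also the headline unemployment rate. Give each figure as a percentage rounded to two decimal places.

Labor force = 1,061.44 + 57.44 = 1,118.88 thousand.
Numerator = 57.44 + 20.58 + 27.57 = 105.59 thousand.
Denominator = 1,118.88 + 20.58 = 1,139.46 thousand.
Broad rate = 105.59 / 1,139.46 = 9.27%.
Headline unemployment rate = 57.44 / 1,118.88 = 5.13%.

Broad underutilization rate ≈ 9.27%; headline unemployment rate ≈ 5.13%.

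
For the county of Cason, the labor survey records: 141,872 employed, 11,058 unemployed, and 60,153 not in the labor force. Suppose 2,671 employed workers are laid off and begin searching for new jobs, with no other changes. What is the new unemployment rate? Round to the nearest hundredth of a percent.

New unemployment rate ≈ 8.98%.

Initially, labor force = 141,872 + 11,058 = 152,930, so u = 11,058/152,930 = 7.23%.
After the change, employed falls and unemployed rises by 2,671; labor force unchanged → E = 139,201, U = 13,729, labor force = 152,930.
New unemployment rate = 13,729 / 152,930 = 8.98%.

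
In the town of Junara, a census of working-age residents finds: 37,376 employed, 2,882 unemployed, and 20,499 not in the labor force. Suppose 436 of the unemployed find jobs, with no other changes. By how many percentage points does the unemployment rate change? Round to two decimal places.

The unemployment rate changes by −1.08 percentage points.

Initially, labor force = 37,376 + 2,882 = 40,258, so u = 2,882/40,258 = 7.16%.
After the change, unemployed falls and employed rises by 436; labor force unchanged → E = 37,812, U = 2,446, labor force = 40,258.
New unemployment rate = 2,446 / 40,258 = 6.08%.
Change = 6.08% − 7.16% = −1.08 percentage points.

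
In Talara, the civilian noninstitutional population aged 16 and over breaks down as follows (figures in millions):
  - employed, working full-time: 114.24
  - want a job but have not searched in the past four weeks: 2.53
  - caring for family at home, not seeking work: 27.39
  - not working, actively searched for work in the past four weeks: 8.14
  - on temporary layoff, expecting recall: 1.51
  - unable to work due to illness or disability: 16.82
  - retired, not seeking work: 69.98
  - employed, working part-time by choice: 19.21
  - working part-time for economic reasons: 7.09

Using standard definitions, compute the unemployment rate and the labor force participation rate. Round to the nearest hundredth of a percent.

Employed = 114.24 + 19.21 + 7.09 = 140.54 million (anyone who worked, including part-time for economic reasons, counts as employed).
Unemployed = 8.14 + 1.51 = 9.65 million (jobless and actively searching, or on temporary layoff).
Labor force = 140.54 + 9.65 = 150.19 million.
Not in labor force = 2.53 + 27.39 + 16.82 + 69.98 = 116.72 million (those not working and not actively searching are outside the labor force — including those who want a job but have given up searching).
Civilian working-age population = 150.19 + 116.72 = 266.91 million.
Unemployment rate = 9.65 / 150.19 = 6.43%.
Labor force participation rate = 150.19 / 266.91 = 56.27%.

Unemployment rate ≈ 6.43%; labor force participation rate ≈ 56.27%.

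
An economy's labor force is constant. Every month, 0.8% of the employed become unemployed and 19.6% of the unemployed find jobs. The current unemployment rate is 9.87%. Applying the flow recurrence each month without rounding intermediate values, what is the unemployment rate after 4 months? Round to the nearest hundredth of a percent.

With a fixed labor force, u_{t+1} = u_t + s·(1−u_t) − f·u_t = u_t·(1−s−f) + s.
Here 1−s−f = 0.796 and s = 0.008.
u_1 = 0.098700 × 0.796 + 0.008 = 0.086565.
u_2 = 0.086565 × 0.796 + 0.008 = 0.076906.
u_3 = 0.076906 × 0.796 + 0.008 = 0.069217.
u_4 = 0.069217 × 0.796 + 0.008 = 0.063097.

Unemployment rate after four months ≈ 6.31%.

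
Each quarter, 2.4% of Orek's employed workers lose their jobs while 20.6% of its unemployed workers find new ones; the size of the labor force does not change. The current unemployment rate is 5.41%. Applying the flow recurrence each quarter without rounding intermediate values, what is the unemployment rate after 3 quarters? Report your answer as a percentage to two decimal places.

Unemployment rate after three quarters ≈ 8.14%.

With a fixed labor force, u_{t+1} = u_t + s·(1−u_t) − f·u_t = u_t·(1−s−f) + s.
Here 1−s−f = 0.770 and s = 0.024.
u_1 = 0.054100 × 0.770 + 0.024 = 0.065657.
u_2 = 0.065657 × 0.770 + 0.024 = 0.074556.
u_3 = 0.074556 × 0.770 + 0.024 = 0.081408.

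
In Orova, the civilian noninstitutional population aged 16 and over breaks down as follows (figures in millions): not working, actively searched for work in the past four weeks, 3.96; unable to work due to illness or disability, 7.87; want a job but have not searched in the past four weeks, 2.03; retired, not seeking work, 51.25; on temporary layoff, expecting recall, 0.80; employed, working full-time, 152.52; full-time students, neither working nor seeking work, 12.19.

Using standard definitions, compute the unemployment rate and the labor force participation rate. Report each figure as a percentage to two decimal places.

Employed = 152.52 million.
Unemployed = 3.96 + 0.80 = 4.76 million (jobless and actively searching, or on temporary layoff).
Labor force = 152.52 + 4.76 = 157.28 million.
Not in labor force = 7.87 + 2.03 + 51.25 + 12.19 = 73.34 million (those not working and not actively searching are outside the labor force — including those who want a job but have given up searching).
Civilian working-age population = 157.28 + 73.34 = 230.62 million.
Unemployment rate = 4.76 / 157.28 = 3.03%.
Labor force participation rate = 157.28 / 230.62 = 68.20%.

Unemployment rate ≈ 3.03%; labor force participation rate ≈ 68.20%.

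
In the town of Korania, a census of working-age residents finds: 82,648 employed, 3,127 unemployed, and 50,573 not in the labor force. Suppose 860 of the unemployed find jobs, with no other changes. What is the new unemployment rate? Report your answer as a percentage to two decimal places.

New unemployment rate ≈ 2.64%.

Initially, labor force = 82,648 + 3,127 = 85,775, so u = 3,127/85,775 = 3.65%.
After the change, unemployed falls and employed rises by 860; labor force unchanged → E = 83,508, U = 2,267, labor force = 85,775.
New unemployment rate = 2,267 / 85,775 = 2.64%.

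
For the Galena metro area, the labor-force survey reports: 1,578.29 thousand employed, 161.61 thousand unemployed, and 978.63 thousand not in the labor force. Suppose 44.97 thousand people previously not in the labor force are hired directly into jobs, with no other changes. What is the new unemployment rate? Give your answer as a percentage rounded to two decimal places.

Initially, labor force = 1,578.29 + 161.61 = 1,739.90 thousand, so u = 161.61/1,739.90 = 9.29%.
After the change, employed and labor force both rise by 44.97; unemployed unchanged → E = 1,623.26, U = 161.61, labor force = 1,784.87 thousand.
New unemployment rate = 161.61 / 1,784.87 = 9.05%.

New unemployment rate ≈ 9.05%.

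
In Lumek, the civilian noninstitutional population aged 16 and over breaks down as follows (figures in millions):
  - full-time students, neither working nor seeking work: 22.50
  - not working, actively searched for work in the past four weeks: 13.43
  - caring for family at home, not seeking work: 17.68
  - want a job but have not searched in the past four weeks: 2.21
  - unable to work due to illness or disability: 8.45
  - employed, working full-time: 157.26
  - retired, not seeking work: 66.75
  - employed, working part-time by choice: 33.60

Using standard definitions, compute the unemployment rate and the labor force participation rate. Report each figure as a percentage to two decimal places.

Employed = 157.26 + 33.60 = 190.86 million.
Unemployed = 13.43 million.
Labor force = 190.86 + 13.43 = 204.29 million.
Not in labor force = 22.50 + 17.68 + 2.21 + 8.45 + 66.75 = 117.59 million (those not working and not actively searching are outside the labor force — including those who want a job but have given up searching).
Civilian working-age population = 204.29 + 117.59 = 321.88 million.
Unemployment rate = 13.43 / 204.29 = 6.57%.
Labor force participation rate = 204.29 / 321.88 = 63.47%.

Unemployment rate ≈ 6.57%; labor force participation rate ≈ 63.47%.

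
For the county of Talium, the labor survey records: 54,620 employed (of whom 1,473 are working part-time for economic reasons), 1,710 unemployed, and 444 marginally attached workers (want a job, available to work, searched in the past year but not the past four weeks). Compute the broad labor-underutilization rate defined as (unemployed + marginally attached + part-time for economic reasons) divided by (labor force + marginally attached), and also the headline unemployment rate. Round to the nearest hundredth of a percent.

Broad underutilization rate ≈ 6.39%; headline unemployment rate ≈ 3.04%.

Labor force = 54,620 + 1,710 = 56,330.
Numerator = 1,710 + 444 + 1,473 = 3,627.
Denominator = 56,330 + 444 = 56,774.
Broad rate = 3,627 / 56,774 = 6.39%.
Headline unemployment rate = 1,710 / 56,330 = 3.04%.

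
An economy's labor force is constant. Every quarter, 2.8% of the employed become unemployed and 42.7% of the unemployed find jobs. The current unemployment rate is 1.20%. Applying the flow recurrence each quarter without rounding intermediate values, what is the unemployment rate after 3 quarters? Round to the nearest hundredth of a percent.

With a fixed labor force, u_{t+1} = u_t + s·(1−u_t) − f·u_t = u_t·(1−s−f) + s.
Here 1−s−f = 0.545 and s = 0.028.
u_1 = 0.012000 × 0.545 + 0.028 = 0.034540.
u_2 = 0.034540 × 0.545 + 0.028 = 0.046824.
u_3 = 0.046824 × 0.545 + 0.028 = 0.053519.

Unemployment rate after three quarters ≈ 5.35%.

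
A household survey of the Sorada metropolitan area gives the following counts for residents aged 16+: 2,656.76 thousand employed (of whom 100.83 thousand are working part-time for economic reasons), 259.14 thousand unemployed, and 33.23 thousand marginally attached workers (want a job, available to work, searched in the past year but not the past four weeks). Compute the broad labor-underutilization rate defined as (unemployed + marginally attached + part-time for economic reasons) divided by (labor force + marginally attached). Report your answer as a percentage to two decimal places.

Labor force = 2,656.76 + 259.14 = 2,915.90 thousand.
Numerator = 259.14 + 33.23 + 100.83 = 393.20 thousand.
Denominator = 2,915.90 + 33.23 = 2,949.13 thousand.
Broad rate = 393.20 / 2,949.13 = 13.33%.

Broad underutilization rate ≈ 13.33%.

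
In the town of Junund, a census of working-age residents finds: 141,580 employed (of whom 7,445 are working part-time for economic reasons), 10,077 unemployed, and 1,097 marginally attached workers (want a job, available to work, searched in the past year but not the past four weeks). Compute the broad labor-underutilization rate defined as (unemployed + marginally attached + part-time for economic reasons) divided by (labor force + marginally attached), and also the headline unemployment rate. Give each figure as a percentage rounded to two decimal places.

Labor force = 141,580 + 10,077 = 151,657.
Numerator = 10,077 + 1,097 + 7,445 = 18,619.
Denominator = 151,657 + 1,097 = 152,754.
Broad rate = 18,619 / 152,754 = 12.19%.
Headline unemployment rate = 10,077 / 151,657 = 6.64%.

Broad underutilization rate ≈ 12.19%; headline unemployment rate ≈ 6.64%.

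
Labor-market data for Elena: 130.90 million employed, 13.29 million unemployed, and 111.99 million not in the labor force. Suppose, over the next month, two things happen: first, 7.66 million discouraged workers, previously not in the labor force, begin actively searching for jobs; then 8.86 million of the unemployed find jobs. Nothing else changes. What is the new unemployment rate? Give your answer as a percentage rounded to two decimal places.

New unemployment rate ≈ 7.96%.

Initially, labor force = 130.90 + 13.29 = 144.19 million, so u = 13.29/144.19 = 9.22%.
After the first change, unemployed and labor force both rise by 7.66 → E = 130.90, U = 20.95, labor force = 151.85 million.
After the second change, unemployed falls and employed rises by 8.86; labor force unchanged → E = 139.76, U = 12.09, labor force = 151.85 million.
New unemployment rate = 12.09 / 151.85 = 7.96%.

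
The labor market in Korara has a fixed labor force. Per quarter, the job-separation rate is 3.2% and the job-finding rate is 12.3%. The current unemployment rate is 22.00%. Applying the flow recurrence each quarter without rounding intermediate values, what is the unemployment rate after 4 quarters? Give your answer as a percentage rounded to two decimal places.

With a fixed labor force, u_{t+1} = u_t + s·(1−u_t) − f·u_t = u_t·(1−s−f) + s.
Here 1−s−f = 0.845 and s = 0.032.
u_1 = 0.220000 × 0.845 + 0.032 = 0.217900.
u_2 = 0.217900 × 0.845 + 0.032 = 0.216125.
u_3 = 0.216125 × 0.845 + 0.032 = 0.214626.
u_4 = 0.214626 × 0.845 + 0.032 = 0.213359.

Unemployment rate after four quarters ≈ 21.34%.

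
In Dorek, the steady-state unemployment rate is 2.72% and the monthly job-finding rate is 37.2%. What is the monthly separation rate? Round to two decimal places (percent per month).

Separation rate ≈ 1.04% per month.

From u* = s/(s+f): s = u·f/(1−u).
s = 0.0272 × 37.2 / (1 − 0.0272) = 1.0118 / 0.9728 ≈ 1.04% per month.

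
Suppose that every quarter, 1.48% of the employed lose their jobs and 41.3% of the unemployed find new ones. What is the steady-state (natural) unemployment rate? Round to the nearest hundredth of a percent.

At steady state the flows balance: s·E = f·U, so U/(E+U) = s/(s+f).
u* = 1.48 / (1.48 + 41.3) = 1.48 / 42.78 = 3.46%.

Steady-state unemployment rate ≈ 3.46%.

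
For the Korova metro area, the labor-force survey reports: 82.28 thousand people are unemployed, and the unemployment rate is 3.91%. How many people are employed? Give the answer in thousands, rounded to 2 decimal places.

Labor force = U / u = 82.28 / 0.0391 ≈ 2,104.35 thousand.
Employed = labor force − unemployed = 2,104.35 − 82.28 = 2,022.07 thousand.

About 2,022.07 thousand are employed.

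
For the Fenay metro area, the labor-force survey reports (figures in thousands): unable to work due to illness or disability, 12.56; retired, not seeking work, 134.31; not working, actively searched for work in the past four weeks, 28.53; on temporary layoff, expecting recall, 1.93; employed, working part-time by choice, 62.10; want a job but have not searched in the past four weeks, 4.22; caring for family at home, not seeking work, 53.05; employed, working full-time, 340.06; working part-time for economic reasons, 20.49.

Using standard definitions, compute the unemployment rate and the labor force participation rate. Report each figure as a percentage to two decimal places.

Employed = 62.10 + 340.06 + 20.49 = 422.65 thousand (anyone who worked, including part-time for economic reasons, counts as employed).
Unemployed = 28.53 + 1.93 = 30.46 thousand (jobless and actively searching, or on temporary layoff).
Labor force = 422.65 + 30.46 = 453.11 thousand.
Not in labor force = 12.56 + 134.31 + 4.22 + 53.05 = 204.14 thousand (those not working and not actively searching are outside the labor force — including those who want a job but have given up searching).
Civilian working-age population = 453.11 + 204.14 = 657.25 thousand.
Unemployment rate = 30.46 / 453.11 = 6.72%.
Labor force participation rate = 453.11 / 657.25 = 68.94%.

Unemployment rate ≈ 6.72%; labor force participation rate ≈ 68.94%.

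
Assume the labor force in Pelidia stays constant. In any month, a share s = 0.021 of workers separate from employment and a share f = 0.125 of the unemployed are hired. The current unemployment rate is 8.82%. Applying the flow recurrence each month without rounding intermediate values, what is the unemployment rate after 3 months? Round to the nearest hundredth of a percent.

Unemployment rate after three months ≈ 10.92%.

With a fixed labor force, u_{t+1} = u_t + s·(1−u_t) − f·u_t = u_t·(1−s−f) + s.
Here 1−s−f = 0.854 and s = 0.021.
u_1 = 0.088200 × 0.854 + 0.021 = 0.096323.
u_2 = 0.096323 × 0.854 + 0.021 = 0.103260.
u_3 = 0.103260 × 0.854 + 0.021 = 0.109184.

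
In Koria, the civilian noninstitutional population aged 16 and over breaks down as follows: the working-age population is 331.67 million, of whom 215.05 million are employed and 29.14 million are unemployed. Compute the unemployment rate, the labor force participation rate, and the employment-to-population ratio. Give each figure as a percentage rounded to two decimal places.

Unemployment rate ≈ 11.93%; labor force participation rate ≈ 73.62%; employment-population ratio ≈ 64.84%.

Labor force = employed + unemployed = 215.05 + 29.14 = 244.19 million.
Unemployment rate = 29.14 / 244.19 = 11.93%.
Labor force participation rate = 244.19 / 331.67 = 73.62%.
Employment-population ratio = 215.05 / 331.67 = 64.84%.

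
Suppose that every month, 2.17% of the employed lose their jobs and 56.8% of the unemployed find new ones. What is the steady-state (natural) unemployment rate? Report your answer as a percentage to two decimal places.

At steady state the flows balance: s·E = f·U, so U/(E+U) = s/(s+f).
u* = 2.17 / (2.17 + 56.8) = 2.17 / 58.97 = 3.68%.

Steady-state unemployment rate ≈ 3.68%.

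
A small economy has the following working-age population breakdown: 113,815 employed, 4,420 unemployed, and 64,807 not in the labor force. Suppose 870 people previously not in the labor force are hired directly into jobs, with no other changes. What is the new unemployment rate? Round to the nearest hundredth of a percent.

Initially, labor force = 113,815 + 4,420 = 118,235, so u = 4,420/118,235 = 3.74%.
After the change, employed and labor force both rise by 870; unemployed unchanged → E = 114,685, U = 4,420, labor force = 119,105.
New unemployment rate = 4,420 / 119,105 = 3.71%.

New unemployment rate ≈ 3.71%.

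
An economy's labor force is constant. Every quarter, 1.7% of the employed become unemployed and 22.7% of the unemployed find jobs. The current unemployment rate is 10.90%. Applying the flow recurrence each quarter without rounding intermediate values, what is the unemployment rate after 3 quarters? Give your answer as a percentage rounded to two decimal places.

With a fixed labor force, u_{t+1} = u_t + s·(1−u_t) − f·u_t = u_t·(1−s−f) + s.
Here 1−s−f = 0.756 and s = 0.017.
u_1 = 0.109000 × 0.756 + 0.017 = 0.099404.
u_2 = 0.099404 × 0.756 + 0.017 = 0.092149.
u_3 = 0.092149 × 0.756 + 0.017 = 0.086665.

Unemployment rate after three quarters ≈ 8.67%.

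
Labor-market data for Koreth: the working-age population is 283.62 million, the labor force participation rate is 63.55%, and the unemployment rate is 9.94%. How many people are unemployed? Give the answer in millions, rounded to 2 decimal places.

About 17.92 million are unemployed.

Labor force = 0.6355 × 283.62 = 180.24 million.
Unemployed = 0.0994 × 180.24 ≈ 17.92 million.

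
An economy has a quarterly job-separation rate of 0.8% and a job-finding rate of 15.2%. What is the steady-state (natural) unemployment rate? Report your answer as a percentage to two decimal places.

At steady state the flows balance: s·E = f·U, so U/(E+U) = s/(s+f).
u* = 0.8 / (0.8 + 15.2) = 0.8 / 16.00 = 5.00%.

Steady-state unemployment rate ≈ 5.00%.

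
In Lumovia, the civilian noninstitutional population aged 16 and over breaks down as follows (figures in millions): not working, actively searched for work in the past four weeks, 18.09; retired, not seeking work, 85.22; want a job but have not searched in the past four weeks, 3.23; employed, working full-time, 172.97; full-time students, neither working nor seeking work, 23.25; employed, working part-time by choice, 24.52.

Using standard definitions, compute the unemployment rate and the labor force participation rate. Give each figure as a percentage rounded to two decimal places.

Employed = 172.97 + 24.52 = 197.49 million.
Unemployed = 18.09 million.
Labor force = 197.49 + 18.09 = 215.58 million.
Not in labor force = 85.22 + 3.23 + 23.25 = 111.70 million (those not working and not actively searching are outside the labor force — including those who want a job but have given up searching).
Civilian working-age population = 215.58 + 111.70 = 327.28 million.
Unemployment rate = 18.09 / 215.58 = 8.39%.
Labor force participation rate = 215.58 / 327.28 = 65.87%.

Unemployment rate ≈ 8.39%; labor force participation rate ≈ 65.87%.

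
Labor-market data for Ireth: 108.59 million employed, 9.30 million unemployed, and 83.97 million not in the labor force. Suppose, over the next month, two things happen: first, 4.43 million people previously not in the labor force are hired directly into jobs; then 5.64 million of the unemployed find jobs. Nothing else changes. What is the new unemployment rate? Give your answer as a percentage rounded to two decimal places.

New unemployment rate ≈ 2.99%.

Initially, labor force = 108.59 + 9.30 = 117.89 million, so u = 9.30/117.89 = 7.89%.
After the first change, employed and labor force both rise by 4.43; unemployed unchanged → E = 113.02, U = 9.30, labor force = 122.32 million.
After the second change, unemployed falls and employed rises by 5.64; labor force unchanged → E = 118.66, U = 3.66, labor force = 122.32 million.
New unemployment rate = 3.66 / 122.32 = 2.99%.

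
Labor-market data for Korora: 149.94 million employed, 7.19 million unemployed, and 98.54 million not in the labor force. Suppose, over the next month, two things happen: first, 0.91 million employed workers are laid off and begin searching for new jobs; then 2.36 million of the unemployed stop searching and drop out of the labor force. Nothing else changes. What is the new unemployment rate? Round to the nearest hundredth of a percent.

New unemployment rate ≈ 3.71%.

Initially, labor force = 149.94 + 7.19 = 157.13 million, so u = 7.19/157.13 = 4.58%.
After the first change, employed falls and unemployed rises by 0.91; labor force unchanged → E = 149.03, U = 8.10, labor force = 157.13 million.
After the second change, unemployed and labor force both fall by 2.36 → E = 149.03, U = 5.74, labor force = 154.77 million.
New unemployment rate = 5.74 / 154.77 = 3.71%.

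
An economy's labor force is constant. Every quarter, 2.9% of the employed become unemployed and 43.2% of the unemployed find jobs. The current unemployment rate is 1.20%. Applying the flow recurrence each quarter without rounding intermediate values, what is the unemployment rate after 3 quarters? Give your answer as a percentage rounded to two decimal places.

Unemployment rate after three quarters ≈ 5.49%.

With a fixed labor force, u_{t+1} = u_t + s·(1−u_t) − f·u_t = u_t·(1−s−f) + s.
Here 1−s−f = 0.539 and s = 0.029.
u_1 = 0.012000 × 0.539 + 0.029 = 0.035468.
u_2 = 0.035468 × 0.539 + 0.029 = 0.048117.
u_3 = 0.048117 × 0.539 + 0.029 = 0.054935.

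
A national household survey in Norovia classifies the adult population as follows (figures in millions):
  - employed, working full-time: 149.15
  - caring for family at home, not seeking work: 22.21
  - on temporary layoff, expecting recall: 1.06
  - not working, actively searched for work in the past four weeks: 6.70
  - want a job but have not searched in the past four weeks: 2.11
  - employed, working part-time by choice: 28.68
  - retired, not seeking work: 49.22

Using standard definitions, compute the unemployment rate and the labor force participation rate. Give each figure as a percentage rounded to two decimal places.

Employed = 149.15 + 28.68 = 177.83 million.
Unemployed = 1.06 + 6.70 = 7.76 million (jobless and actively searching, or on temporary layoff).
Labor force = 177.83 + 7.76 = 185.59 million.
Not in labor force = 22.21 + 2.11 + 49.22 = 73.54 million (those not working and not actively searching are outside the labor force — including those who want a job but have given up searching).
Civilian working-age population = 185.59 + 73.54 = 259.13 million.
Unemployment rate = 7.76 / 185.59 = 4.18%.
Labor force participation rate = 185.59 / 259.13 = 71.62%.

Unemployment rate ≈ 4.18%; labor force participation rate ≈ 71.62%.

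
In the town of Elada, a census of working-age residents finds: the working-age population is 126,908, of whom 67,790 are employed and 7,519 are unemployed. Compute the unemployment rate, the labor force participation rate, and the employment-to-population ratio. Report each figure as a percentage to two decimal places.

Unemployment rate ≈ 9.98%; labor force participation rate ≈ 59.34%; employment-population ratio ≈ 53.42%.

Labor force = employed + unemployed = 67,790 + 7,519 = 75,309.
Unemployment rate = 7,519 / 75,309 = 9.98%.
Labor force participation rate = 75,309 / 126,908 = 59.34%.
Employment-population ratio = 67,790 / 126,908 = 53.42%.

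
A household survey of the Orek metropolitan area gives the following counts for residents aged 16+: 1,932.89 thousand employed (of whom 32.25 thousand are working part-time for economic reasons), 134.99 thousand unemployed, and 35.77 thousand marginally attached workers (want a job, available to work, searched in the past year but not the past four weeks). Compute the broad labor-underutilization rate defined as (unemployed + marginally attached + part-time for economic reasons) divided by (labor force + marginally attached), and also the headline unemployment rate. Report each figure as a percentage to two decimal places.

Labor force = 1,932.89 + 134.99 = 2,067.88 thousand.
Numerator = 134.99 + 35.77 + 32.25 = 203.01 thousand.
Denominator = 2,067.88 + 35.77 = 2,103.65 thousand.
Broad rate = 203.01 / 2,103.65 = 9.65%.
Headline unemployment rate = 134.99 / 2,067.88 = 6.53%.

Broad underutilization rate ≈ 9.65%; headline unemployment rate ≈ 6.53%.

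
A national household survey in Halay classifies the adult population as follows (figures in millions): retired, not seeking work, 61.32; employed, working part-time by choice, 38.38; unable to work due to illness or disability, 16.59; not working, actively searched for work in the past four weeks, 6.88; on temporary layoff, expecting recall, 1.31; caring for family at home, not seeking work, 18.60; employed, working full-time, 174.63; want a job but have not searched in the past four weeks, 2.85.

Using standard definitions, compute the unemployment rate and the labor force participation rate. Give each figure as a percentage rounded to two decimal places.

Unemployment rate ≈ 3.70%; labor force participation rate ≈ 69.00%.

Employed = 38.38 + 174.63 = 213.01 million.
Unemployed = 6.88 + 1.31 = 8.19 million (jobless and actively searching, or on temporary layoff).
Labor force = 213.01 + 8.19 = 221.20 million.
Not in labor force = 61.32 + 16.59 + 18.60 + 2.85 = 99.36 million (those not working and not actively searching are outside the labor force — including those who want a job but have given up searching).
Civilian working-age population = 221.20 + 99.36 = 320.56 million.
Unemployment rate = 8.19 / 221.20 = 3.70%.
Labor force participation rate = 221.20 / 320.56 = 69.00%.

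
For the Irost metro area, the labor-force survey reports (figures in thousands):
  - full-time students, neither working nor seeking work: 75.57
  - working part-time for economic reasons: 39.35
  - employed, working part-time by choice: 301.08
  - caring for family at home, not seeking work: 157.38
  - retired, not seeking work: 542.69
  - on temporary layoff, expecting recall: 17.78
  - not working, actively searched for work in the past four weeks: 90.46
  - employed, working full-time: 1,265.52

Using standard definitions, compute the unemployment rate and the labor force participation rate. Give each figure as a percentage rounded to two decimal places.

Employed = 39.35 + 301.08 + 1,265.52 = 1,605.95 thousand (anyone who worked, including part-time for economic reasons, counts as employed).
Unemployed = 17.78 + 90.46 = 108.24 thousand (jobless and actively searching, or on temporary layoff).
Labor force = 1,605.95 + 108.24 = 1,714.19 thousand.
Not in labor force = 75.57 + 157.38 + 542.69 = 775.64 thousand (those not working and not actively searching are outside the labor force).
Civilian working-age population = 1,714.19 + 775.64 = 2,489.83 thousand.
Unemployment rate = 108.24 / 1,714.19 = 6.31%.
Labor force participation rate = 1,714.19 / 2,489.83 = 68.85%.

Unemployment rate ≈ 6.31%; labor force participation rate ≈ 68.85%.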